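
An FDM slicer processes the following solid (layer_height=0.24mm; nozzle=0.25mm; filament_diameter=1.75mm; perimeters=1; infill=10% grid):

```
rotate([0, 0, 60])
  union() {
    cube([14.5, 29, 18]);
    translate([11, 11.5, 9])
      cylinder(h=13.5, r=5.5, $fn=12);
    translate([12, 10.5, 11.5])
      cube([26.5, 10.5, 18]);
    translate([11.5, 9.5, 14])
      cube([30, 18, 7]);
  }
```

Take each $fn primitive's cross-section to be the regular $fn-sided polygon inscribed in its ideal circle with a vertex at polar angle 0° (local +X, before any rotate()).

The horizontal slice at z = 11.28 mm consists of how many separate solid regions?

At z = 11.28 mm: the 14.5×29 cube contributes its full rectangle; the cylinder at (11, 11.5): section is a regular 12-gon, circumradius r=5.5; the cube at (12, 10.5) is absent (z outside [11.5, 29.5]); the cube at (11.5, 9.5) is absent (z outside [14, 21]); Combining (union): the regions partially overlap (shared area 80.18 mm²), so overlapping operands fuse into one piece — 1 connected region; (whole slice rotated 60° about Z — lengths, areas and connectivity unchanged). The result has 1 disconnected region.

1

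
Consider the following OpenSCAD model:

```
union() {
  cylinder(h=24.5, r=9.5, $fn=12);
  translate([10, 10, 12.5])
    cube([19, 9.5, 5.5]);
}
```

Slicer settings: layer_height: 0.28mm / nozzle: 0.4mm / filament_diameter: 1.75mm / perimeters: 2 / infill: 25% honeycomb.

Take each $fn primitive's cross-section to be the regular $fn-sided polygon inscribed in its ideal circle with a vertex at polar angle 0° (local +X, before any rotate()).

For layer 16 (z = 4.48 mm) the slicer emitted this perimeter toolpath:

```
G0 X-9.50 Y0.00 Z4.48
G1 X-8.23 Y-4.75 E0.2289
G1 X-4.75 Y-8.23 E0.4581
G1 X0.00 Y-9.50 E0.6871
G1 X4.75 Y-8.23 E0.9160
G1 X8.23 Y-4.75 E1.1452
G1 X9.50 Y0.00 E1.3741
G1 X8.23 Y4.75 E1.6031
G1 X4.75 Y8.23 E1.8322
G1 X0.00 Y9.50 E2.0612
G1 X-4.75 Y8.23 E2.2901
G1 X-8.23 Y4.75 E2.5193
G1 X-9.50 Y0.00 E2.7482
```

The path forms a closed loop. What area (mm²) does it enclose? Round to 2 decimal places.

Apply the shoelace formula to the sequence of (X, Y) vertices; enclosed area = 270.84 mm².

270.84 mm²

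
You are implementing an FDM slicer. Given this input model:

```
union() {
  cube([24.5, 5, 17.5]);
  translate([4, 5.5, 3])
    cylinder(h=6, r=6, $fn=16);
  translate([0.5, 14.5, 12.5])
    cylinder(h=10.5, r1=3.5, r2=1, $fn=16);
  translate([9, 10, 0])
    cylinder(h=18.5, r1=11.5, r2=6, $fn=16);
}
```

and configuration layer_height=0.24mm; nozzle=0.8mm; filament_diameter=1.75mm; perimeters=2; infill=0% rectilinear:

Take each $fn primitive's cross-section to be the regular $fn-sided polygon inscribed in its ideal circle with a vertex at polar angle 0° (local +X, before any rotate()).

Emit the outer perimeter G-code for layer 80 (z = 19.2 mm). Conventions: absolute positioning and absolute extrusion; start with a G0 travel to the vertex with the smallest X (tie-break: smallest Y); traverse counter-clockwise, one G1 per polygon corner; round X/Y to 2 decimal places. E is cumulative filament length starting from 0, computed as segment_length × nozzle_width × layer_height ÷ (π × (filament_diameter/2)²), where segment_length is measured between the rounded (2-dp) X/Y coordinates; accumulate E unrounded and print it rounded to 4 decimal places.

At z = 19.2 mm: the cube does not reach this height (z outside [0, 17.5]); the cylinder at (4, 5.5) is absent (z outside [3, 9]); the cone at (0.5, 14.5) (r1=3.5→r2=1) has section circumradius 1.905 here — a regular 16-gon; the cone at (9, 10) does not reach this height (z outside [0, 18.5]); Combining (union): only the cone at (0.5, 14.5) is present, so the union is just that shape — 1 connected region. The outline is a single polygon with 16 vertices. Extrusion per mm of travel: 0.8 × 0.24 / (π × 0.875²) = 0.079824. Accumulating E over each segment gives final E = 0.9493.

G0 X-1.40 Y14.50 Z19.20
G1 X-1.26 Y13.77 E0.0593
G1 X-0.85 Y13.15 E0.1187
G1 X-0.23 Y12.74 E0.1780
G1 X0.50 Y12.60 E0.2373
G1 X1.23 Y12.74 E0.2967
G1 X1.85 Y13.15 E0.3560
G1 X2.26 Y13.77 E0.4153
G1 X2.40 Y14.50 E0.4747
G1 X2.26 Y15.23 E0.5340
G1 X1.85 Y15.85 E0.5933
G1 X1.23 Y16.26 E0.6527
G1 X0.50 Y16.40 E0.7120
G1 X-0.23 Y16.26 E0.7713
G1 X-0.85 Y15.85 E0.8307
G1 X-1.26 Y15.23 E0.8900
G1 X-1.40 Y14.50 E0.9493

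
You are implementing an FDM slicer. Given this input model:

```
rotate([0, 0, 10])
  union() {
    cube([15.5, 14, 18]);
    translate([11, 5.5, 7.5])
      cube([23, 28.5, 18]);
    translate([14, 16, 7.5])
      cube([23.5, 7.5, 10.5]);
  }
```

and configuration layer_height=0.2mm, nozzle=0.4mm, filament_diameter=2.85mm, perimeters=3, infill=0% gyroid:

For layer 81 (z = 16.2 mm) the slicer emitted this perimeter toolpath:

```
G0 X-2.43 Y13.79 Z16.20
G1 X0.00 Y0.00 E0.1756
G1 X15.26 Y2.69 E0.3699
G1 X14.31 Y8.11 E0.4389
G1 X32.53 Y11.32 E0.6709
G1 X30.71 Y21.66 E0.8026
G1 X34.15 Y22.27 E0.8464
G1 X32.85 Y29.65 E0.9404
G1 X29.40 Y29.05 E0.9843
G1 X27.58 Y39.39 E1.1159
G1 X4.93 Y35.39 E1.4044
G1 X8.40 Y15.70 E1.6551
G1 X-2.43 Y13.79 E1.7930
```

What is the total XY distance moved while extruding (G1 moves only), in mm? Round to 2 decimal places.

Sum the Euclidean lengths of each G1 segment: total = 142.98 mm.

142.98 mm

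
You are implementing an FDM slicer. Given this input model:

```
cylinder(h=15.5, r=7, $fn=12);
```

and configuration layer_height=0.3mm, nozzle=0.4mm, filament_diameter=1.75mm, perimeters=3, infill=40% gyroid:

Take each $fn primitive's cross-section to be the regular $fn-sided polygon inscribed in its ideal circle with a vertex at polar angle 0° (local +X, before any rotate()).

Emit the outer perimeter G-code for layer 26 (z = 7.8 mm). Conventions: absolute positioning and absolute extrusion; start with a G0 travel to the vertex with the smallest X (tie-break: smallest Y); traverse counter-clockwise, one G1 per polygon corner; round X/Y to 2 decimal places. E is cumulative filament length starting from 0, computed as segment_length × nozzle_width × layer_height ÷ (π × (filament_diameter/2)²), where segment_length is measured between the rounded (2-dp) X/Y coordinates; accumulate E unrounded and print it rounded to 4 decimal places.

At z = 7.8 mm: the r=7 cylinder gives a regular 12-gon of circumradius 7 (constant along its height). The outline is a single polygon with 12 vertices. Extrusion per mm of travel: 0.4 × 0.3 / (π × 0.875²) = 0.049890. Accumulating E over each segment gives final E = 2.1689.

G0 X-7.00 Y0.00 Z7.80
G1 X-6.06 Y-3.50 E0.1808
G1 X-3.50 Y-6.06 E0.3614
G1 X0.00 Y-7.00 E0.5422
G1 X3.50 Y-6.06 E0.7230
G1 X6.06 Y-3.50 E0.9037
G1 X7.00 Y0.00 E1.0845
G1 X6.06 Y3.50 E1.2653
G1 X3.50 Y6.06 E1.4459
G1 X0.00 Y7.00 E1.6267
G1 X-3.50 Y6.06 E1.8075
G1 X-6.06 Y3.50 E1.9881
G1 X-7.00 Y0.00 E2.1689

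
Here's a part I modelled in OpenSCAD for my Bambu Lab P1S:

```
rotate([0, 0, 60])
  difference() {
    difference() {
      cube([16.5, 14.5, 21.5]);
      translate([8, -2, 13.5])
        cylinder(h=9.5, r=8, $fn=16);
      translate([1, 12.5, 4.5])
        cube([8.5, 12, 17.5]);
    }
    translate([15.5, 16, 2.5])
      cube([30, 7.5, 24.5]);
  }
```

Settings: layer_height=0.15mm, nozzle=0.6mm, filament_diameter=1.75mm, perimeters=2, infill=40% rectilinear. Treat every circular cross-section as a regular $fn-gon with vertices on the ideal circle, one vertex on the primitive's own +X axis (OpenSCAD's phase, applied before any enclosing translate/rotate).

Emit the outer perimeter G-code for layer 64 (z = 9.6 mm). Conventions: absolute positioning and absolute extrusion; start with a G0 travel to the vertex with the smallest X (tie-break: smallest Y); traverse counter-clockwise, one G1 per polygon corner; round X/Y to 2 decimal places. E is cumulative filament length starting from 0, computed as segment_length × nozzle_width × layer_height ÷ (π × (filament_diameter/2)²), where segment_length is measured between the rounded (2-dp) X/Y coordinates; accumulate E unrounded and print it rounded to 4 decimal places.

At z = 9.6 mm: the 16.5×14.5 cube contributes its full rectangle; the cylinder at (8, -2) does not reach this height (z outside [13.5, 23]); the 8.5×12 cube at (1, 12.5) contributes its full rectangle; Taking the first minus the rest: starting from the 16.5×14.5 cube, the 8.5×12 cube at (1, 12.5) partially overlaps it — only the 17.00 mm² overlap (of its 102.00 mm²) is removed, clipping the outline — 1 connected region; the cube at (15.5, 16) (footprint 30×7.5) is included at this height; After the difference (first − rest): starting from that combined region, the 30×7.5 cube at (15.5, 16) misses the remaining region (no effect) — 1 connected region; (rotated 60° about Z; rotation is an isometry so areas/perimeters/island counts are preserved). The outline is a single polygon with 8 vertices. Extrusion per mm of travel: 0.6 × 0.15 / (π × 0.875²) = 0.037418. Accumulating E over each segment gives final E = 2.4696.

G0 X-12.56 Y7.25 Z9.60
G1 X0.00 Y0.00 E0.5426
G1 X8.25 Y14.29 E1.1601
G1 X-4.31 Y21.54 E1.7027
G1 X-7.81 Y15.48 E1.9645
G1 X-6.08 Y14.48 E2.0393
G1 X-10.33 Y7.12 E2.3573
G1 X-12.06 Y8.12 E2.4321
G1 X-12.56 Y7.25 E2.4696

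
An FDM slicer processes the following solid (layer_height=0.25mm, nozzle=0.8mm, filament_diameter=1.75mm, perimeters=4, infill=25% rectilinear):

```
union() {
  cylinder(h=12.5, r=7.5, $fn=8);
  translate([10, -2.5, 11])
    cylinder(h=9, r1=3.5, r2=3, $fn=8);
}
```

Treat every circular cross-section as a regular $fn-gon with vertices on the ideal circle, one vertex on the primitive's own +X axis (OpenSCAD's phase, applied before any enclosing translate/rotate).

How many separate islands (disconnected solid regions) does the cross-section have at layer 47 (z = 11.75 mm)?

2

At z = 11.75 mm: the r=7.5 cylinder gives a regular 8-gon of circumradius 7.5 (constant along its height); the cone at (10, -2.5) (r1=3.5→r2=3) has section circumradius 3.458 here — a regular 8-gon; Taking the union: the 2 present regions are separate (no shared area or edge), so areas and boundary lengths simply add and each stays a separate island — 2 connected regions. Overall, the cross-section has 2 separate islands. Island count = 2.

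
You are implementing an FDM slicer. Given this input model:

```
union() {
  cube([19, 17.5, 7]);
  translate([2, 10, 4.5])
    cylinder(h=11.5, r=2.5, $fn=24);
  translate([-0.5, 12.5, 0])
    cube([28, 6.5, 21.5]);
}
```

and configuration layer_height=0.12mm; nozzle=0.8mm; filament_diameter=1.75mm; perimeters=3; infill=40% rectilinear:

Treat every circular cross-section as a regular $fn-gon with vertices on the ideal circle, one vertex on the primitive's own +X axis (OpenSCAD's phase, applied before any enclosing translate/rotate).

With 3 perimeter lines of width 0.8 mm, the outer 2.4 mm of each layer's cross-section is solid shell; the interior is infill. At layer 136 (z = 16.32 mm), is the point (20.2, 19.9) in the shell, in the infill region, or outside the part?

At z = 16.32 mm: the cube is not intersected at this z (z outside [0, 7]); the cylinder at (2, 10) is not intersected at this z (z outside [4.5, 16]); the cube at (-0.5, 12.5) is present — its section is the full 28×6.5 rectangle; Taking the union: only the 28×6.5 cube at (-0.5, 12.5) is present, so the union is just that shape — 1 connected region. Overall, the cross-section is a single solid region. The nearest boundary edge runs (27.50, 19.00)→(-0.50, 19.00); distance from the point to it = 0.90 mm. The point is not inside any of the regions above, so it lies outside the cross-section (0.90 mm from the nearest boundary).

outside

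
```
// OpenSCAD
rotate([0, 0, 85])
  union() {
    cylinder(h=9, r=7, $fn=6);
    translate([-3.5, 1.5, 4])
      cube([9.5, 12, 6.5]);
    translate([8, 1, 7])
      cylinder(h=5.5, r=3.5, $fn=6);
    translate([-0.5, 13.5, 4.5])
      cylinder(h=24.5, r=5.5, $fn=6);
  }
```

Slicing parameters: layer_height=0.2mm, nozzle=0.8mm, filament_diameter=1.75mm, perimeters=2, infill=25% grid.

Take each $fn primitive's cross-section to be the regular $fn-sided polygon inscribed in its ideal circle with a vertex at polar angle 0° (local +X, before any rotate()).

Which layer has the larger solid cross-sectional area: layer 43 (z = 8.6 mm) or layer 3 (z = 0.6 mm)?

Layer 43 (z = 8.6): the r=7 cylinder contributes a regular 6-gon of circumradius 7 (area = (6/2)·7.000²·sin(360°/6) = 127.31 mm²); the 9.5×12 cube at (-3.5, 1.5) contributes its full rectangle (area 114.00 mm²); the r=3.5 cylinder at (8, 1) contributes a regular 6-gon of circumradius 3.5 (area = (6/2)·3.500²·sin(360°/6) = 31.83 mm²); the r=5.5 cylinder at (-0.5, 13.5) contributes a regular 6-gon of circumradius 5.5 (area = (6/2)·5.500²·sin(360°/6) = 78.59 mm²); Merging all regions: the regions partially overlap — summed areas 351.72 mm² minus the doubly-counted overlap 77.44 mm² gives 274.29 mm² — area = 274.29 mm²; (rotated 85° about Z; rotation is an isometry so areas/perimeters/island counts are preserved). So its area = 274.29 mm². Layer 3 (z = 0.6): the r=7 cylinder gives a regular 6-gon of circumradius 7 (constant along its height) (area = (6/2)·7.000²·sin(360°/6) = 127.31 mm²); the cube at (-3.5, 1.5) does not reach this height (z outside [4, 10.5]); the cylinder at (8, 1) is absent (z outside [7, 12.5]); the cylinder at (-0.5, 13.5) is not intersected at this z (z outside [4.5, 29]); Combining (union): only the r=7 cylinder is present, so the union is just that shape — area = 127.31 mm²; (whole slice rotated 85° about Z — lengths, areas and connectivity unchanged). So its area = 127.31 mm². Layer 43 is larger (274.29 vs 127.31 mm²).

layer 43 (z = 8.6 mm)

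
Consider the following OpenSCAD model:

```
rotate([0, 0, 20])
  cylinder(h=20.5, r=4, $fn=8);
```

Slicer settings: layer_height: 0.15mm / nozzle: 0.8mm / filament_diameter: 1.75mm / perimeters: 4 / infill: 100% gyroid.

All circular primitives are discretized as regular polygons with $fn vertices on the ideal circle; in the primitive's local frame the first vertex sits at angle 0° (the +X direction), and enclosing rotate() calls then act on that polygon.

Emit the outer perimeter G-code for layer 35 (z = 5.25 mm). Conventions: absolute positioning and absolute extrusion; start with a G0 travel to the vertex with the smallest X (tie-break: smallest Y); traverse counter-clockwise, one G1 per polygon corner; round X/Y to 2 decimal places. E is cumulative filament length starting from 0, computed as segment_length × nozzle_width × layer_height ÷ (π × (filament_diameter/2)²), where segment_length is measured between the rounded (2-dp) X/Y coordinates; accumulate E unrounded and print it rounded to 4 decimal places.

At z = 5.25 mm: the r=4 cylinder contributes a regular 8-gon of circumradius 4; (whole slice rotated 20° about Z — lengths, areas and connectivity unchanged). The outline is a single polygon with 8 vertices. Extrusion per mm of travel: 0.8 × 0.15 / (π × 0.875²) = 0.049890. Accumulating E over each segment gives final E = 1.2228.

G0 X-3.76 Y-1.37 Z5.25
G1 X-1.69 Y-3.63 E0.1529
G1 X1.37 Y-3.76 E0.3057
G1 X3.63 Y-1.69 E0.4586
G1 X3.76 Y1.37 E0.6114
G1 X1.69 Y3.63 E0.7643
G1 X-1.37 Y3.76 E0.9171
G1 X-3.63 Y1.69 E1.0700
G1 X-3.76 Y-1.37 E1.2228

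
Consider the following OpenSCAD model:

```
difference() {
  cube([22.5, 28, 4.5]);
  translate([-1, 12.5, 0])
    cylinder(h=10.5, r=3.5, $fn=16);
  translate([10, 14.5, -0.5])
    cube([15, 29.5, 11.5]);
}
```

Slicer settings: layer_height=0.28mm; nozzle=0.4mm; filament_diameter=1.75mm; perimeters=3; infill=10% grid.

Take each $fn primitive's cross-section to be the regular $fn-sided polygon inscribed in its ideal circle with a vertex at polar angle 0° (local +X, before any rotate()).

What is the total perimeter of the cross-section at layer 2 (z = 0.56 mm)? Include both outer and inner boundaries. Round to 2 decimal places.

At z = 0.56 mm: the cube is present — its section is the full 22.5×28 rectangle (perimeter 101.00 mm); the r=3.5 cylinder at (-1, 12.5) gives a regular 16-gon of circumradius 3.5 (constant along its height) (perimeter = 2·16·3.500·sin(180°/16) = 21.85 mm); the 15×29.5 cube at (10, 14.5) contributes its full rectangle (perimeter 89.00 mm); After the difference (first − rest): starting from the 22.5×28 cube, the r=3.5 cylinder at (-1, 12.5) partially overlaps it — only the 11.95 mm² overlap (of its 37.50 mm²) is removed, clipping the outline; the 15×29.5 cube at (10, 14.5) partially overlaps it — only the 168.75 mm² overlap (of its 442.50 mm²) is removed, clipping the outline — boundary = 103.28 mm. Overall, the cross-section is a single solid region. Total boundary length (outer) = 103.28 mm.

103.28 mm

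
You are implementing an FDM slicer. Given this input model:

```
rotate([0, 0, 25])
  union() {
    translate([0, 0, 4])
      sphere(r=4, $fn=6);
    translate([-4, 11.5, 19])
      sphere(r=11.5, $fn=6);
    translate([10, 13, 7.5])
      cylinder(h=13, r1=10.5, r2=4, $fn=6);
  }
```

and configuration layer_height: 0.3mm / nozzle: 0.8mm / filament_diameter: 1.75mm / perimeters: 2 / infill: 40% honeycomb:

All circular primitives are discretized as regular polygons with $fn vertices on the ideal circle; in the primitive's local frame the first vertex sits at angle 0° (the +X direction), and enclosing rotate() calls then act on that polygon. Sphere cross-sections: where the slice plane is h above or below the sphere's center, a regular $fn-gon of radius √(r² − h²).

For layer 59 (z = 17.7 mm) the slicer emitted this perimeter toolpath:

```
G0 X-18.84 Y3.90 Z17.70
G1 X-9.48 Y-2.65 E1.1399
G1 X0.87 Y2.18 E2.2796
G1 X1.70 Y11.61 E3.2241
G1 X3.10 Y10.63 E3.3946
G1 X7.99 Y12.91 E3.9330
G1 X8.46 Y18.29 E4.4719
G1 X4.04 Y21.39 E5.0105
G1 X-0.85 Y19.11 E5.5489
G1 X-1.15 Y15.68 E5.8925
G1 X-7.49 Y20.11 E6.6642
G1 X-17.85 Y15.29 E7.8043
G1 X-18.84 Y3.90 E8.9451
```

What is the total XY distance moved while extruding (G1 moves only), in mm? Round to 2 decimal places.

89.65 mm

Sum the Euclidean lengths of each G1 segment: total = 89.65 mm.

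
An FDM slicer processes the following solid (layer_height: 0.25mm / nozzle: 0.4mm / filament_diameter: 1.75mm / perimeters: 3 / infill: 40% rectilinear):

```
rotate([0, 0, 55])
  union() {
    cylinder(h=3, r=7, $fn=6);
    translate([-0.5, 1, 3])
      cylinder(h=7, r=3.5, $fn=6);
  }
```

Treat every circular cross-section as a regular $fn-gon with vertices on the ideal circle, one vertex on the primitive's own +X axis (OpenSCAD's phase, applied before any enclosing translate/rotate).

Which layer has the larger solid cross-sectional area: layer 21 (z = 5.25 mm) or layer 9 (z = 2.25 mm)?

Layer 21 (z = 5.25): the cylinder is not intersected at this z (z outside [0, 3]); the r=3.5 cylinder at (-0.5, 1) contributes a regular 6-gon of circumradius 3.5 (area = (6/2)·3.500²·sin(360°/6) = 31.83 mm²); Taking the union: only the r=3.5 cylinder at (-0.5, 1) is present, so the union is just that shape — area = 31.83 mm²; (rotated 55° about Z; rotation is an isometry so areas/perimeters/island counts are preserved). So its area = 31.83 mm². Layer 9 (z = 2.25): the r=7 cylinder gives a regular 6-gon of circumradius 7 (constant along its height) (area = (6/2)·7.000²·sin(360°/6) = 127.31 mm²); the cylinder at (-0.5, 1) is absent (z outside [3, 10]); Taking the union: only the r=7 cylinder is present, so the union is just that shape — area = 127.31 mm²; (rotated 55° about Z; rotation is an isometry so areas/perimeters/island counts are preserved). So its area = 127.31 mm². Layer 9 is larger (127.31 vs 31.83 mm²).

layer 9 (z = 2.25 mm)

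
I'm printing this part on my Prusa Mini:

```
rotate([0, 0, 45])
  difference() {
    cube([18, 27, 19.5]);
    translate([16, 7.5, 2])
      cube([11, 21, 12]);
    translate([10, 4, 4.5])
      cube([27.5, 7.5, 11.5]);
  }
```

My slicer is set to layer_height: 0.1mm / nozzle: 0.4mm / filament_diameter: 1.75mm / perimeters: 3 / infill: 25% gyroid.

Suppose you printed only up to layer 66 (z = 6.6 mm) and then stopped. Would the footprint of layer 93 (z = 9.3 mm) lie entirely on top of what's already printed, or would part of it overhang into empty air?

Compare the two slices. At z = 6.6: the 18×27 cube contributes its full rectangle (area 486.00 mm²); the cube at (16, 7.5) is present — its section is the full 11×21 rectangle (area 231.00 mm²); the 27.5×7.5 cube at (10, 4) contributes its full rectangle (area 206.25 mm²); Subtracting the remaining from the first: starting from the 18×27 cube (486.00 mm²), the 11×21 cube at (16, 7.5) partially overlaps it — only the 39.00 mm² overlap (of its 231.00 mm²) is removed, clipping the outline; the 27.5×7.5 cube at (10, 4) partially overlaps it — only the 52.00 mm² overlap (of its 206.25 mm²) is removed, clipping the outline — area = 395.00 mm²; (rotated 45° about Z; rotation is an isometry so areas/perimeters/island counts are preserved). At z = 9.3: the 18×27 cube contributes its full rectangle (area 486.00 mm²); the 11×21 cube at (16, 7.5) contributes its full rectangle (area 231.00 mm²); the cube at (10, 4) (footprint 27.5×7.5) is included at this height (area 206.25 mm²); Taking the first minus the rest: starting from the 18×27 cube (486.00 mm²), the 11×21 cube at (16, 7.5) partially overlaps it — only the 39.00 mm² overlap (of its 231.00 mm²) is removed, clipping the outline; the 27.5×7.5 cube at (10, 4) partially overlaps it — only the 52.00 mm² overlap (of its 206.25 mm²) is removed, clipping the outline — area = 395.00 mm²; (rotated 45° about Z; rotation is an isometry so areas/perimeters/island counts are preserved). Checking containment: the cross-section at z = 9.3 is a subset of the cross-section at z = 6.6.

entirely on top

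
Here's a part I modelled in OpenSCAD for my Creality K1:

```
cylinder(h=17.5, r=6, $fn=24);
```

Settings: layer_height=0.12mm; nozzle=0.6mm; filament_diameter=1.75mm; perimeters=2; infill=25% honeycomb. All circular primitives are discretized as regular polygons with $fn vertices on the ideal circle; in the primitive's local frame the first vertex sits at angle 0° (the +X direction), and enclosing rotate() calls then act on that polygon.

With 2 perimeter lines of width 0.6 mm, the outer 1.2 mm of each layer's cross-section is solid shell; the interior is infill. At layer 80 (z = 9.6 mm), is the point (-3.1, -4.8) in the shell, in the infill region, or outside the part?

shell

At z = 9.6 mm: the r=6 cylinder contributes a regular 24-gon of circumradius 6. Overall, the cross-section is a single solid region. The nearest boundary edge runs (-4.24, -4.24)→(-3.00, -5.20); distance from the point to it = 0.25 mm. The point is inside the cross-section, 0.25 mm from the nearest boundary — within the 1.2 mm shell band (2 × 0.6).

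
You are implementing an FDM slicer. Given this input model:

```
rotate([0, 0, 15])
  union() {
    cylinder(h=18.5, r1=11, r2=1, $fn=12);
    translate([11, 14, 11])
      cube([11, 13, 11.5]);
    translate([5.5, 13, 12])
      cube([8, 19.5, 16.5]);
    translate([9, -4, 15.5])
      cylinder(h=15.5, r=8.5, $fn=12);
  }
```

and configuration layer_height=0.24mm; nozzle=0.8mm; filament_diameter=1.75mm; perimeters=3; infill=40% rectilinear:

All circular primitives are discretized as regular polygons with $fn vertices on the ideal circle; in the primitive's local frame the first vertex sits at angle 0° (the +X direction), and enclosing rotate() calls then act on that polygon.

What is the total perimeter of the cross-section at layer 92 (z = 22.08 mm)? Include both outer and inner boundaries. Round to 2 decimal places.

At z = 22.08 mm: the cone is not intersected at this z (z outside [0, 18.5]); the cube at (11, 14) (footprint 11×13) is included at this height (perimeter 48.00 mm); the cube at (5.5, 13) is present — its section is the full 8×19.5 rectangle (perimeter 55.00 mm); the r=8.5 cylinder at (9, -4) gives a regular 12-gon of circumradius 8.5 (constant along its height) (perimeter = 2·12·8.500·sin(180°/12) = 52.80 mm); Merging all regions: the regions partially overlap (shared area 32.50 mm²), so the edge portions inside another operand are dropped and the merged outline is re-measured after clipping — boundary = 124.80 mm; (rotated 15° about Z; rotation is an isometry so areas/perimeters/island counts are preserved). Overall, the cross-section has 2 separate islands. Total boundary length (outer) = 124.80 mm.

124.80 mm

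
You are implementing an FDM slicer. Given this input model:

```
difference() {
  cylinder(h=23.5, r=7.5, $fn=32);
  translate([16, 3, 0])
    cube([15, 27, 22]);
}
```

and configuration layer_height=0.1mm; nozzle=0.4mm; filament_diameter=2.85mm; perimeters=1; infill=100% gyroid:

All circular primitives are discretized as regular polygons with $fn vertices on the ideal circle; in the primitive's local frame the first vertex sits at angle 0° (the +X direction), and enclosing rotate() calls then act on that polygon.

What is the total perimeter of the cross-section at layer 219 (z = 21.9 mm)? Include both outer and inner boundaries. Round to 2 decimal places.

47.05 mm

At z = 21.9 mm: the cylinder: section is a regular 32-gon, circumradius r=7.5 (perimeter = 2·32·7.500·sin(180°/32) = 47.05 mm); the 15×27 cube at (16, 3) contributes its full rectangle (perimeter 84.00 mm); Subtracting the remaining from the first: starting from the r=7.5 cylinder, the 15×27 cube at (16, 3) misses the remaining region (no effect) — boundary = 47.05 mm. Overall, the cross-section is a single solid region. Total boundary length (outer) = 47.05 mm.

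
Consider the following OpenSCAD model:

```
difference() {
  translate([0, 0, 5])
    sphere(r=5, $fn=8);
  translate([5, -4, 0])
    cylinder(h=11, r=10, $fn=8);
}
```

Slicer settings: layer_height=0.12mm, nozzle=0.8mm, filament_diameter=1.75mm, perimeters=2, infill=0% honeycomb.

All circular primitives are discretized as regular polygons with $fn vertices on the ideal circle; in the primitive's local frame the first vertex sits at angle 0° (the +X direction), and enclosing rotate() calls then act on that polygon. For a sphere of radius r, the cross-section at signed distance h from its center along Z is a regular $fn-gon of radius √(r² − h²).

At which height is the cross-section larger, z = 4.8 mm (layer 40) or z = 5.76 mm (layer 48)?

Layer 40 (z = 4.8): the r=5 sphere slices to a regular 8-gon of circumradius 4.996 (√(r²−h²) with h=0.2 from center) (area = (8/2)·4.996²·sin(360°/8) = 70.60 mm²); the r=10 cylinder at (5, -4) contributes a regular 8-gon of circumradius 10 (area = (8/2)·10.000²·sin(360°/8) = 282.84 mm²); Subtracting the remaining from the first: starting from the r=5 sphere (70.60 mm²), the r=10 cylinder at (5, -4) partially overlaps it — only the 59.81 mm² overlap (of its 282.84 mm²) is removed, clipping the outline — area = 10.78 mm². So its area = 10.78 mm². Layer 48 (z = 5.76): the r=5 sphere contributes a regular 8-gon of circumradius √(5²−0.76²) = 4.942 (area = (8/2)·4.942²·sin(360°/8) = 69.08 mm²); the r=10 cylinder at (5, -4) contributes a regular 8-gon of circumradius 10 (area = (8/2)·10.000²·sin(360°/8) = 282.84 mm²); Taking the first minus the rest: starting from the r=5 sphere (69.08 mm²), the r=10 cylinder at (5, -4) partially overlaps it — only the 58.85 mm² overlap (of its 282.84 mm²) is removed, clipping the outline — area = 10.23 mm². So its area = 10.23 mm². Layer 40 is larger (10.78 vs 10.23 mm²).

layer 40 (z = 4.8 mm)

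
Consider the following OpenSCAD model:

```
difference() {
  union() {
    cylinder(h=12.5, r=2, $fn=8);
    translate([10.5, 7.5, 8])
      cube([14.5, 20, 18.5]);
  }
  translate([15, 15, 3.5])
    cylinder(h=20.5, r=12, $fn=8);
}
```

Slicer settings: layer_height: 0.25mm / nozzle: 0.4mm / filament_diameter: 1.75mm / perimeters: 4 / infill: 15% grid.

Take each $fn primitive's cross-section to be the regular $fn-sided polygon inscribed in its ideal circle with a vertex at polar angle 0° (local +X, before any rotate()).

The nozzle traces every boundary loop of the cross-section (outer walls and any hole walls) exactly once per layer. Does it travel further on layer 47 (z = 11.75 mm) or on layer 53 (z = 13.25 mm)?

Layer 47 (z = 11.75): the r=2 cylinder contributes a regular 8-gon of circumradius 2 (perimeter = 2·8·2.000·sin(180°/8) = 12.25 mm); the 14.5×20 cube at (10.5, 7.5) contributes its full rectangle (perimeter 69.00 mm); Merging all regions: the 2 present regions are separate (no shared area or edge), so areas and boundary lengths simply add and each stays a separate island — boundary = 81.25 mm; the r=12 cylinder at (15, 15) contributes a regular 8-gon of circumradius 12 (perimeter = 2·8·12.000·sin(180°/8) = 73.48 mm); Taking the first minus the rest: starting from that combined region, the r=12 cylinder at (15, 15) partially overlaps it — only the 254.07 mm² overlap (of its 407.29 mm²) is removed, clipping the outline — boundary = 61.46 mm. So its perimeter = 61.46 mm. Layer 53 (z = 13.25): the cylinder is not intersected at this z (z outside [0, 12.5]); the 14.5×20 cube at (10.5, 7.5) contributes its full rectangle (perimeter 69.00 mm); Combining (union): only the 14.5×20 cube at (10.5, 7.5) is present, so the union is just that shape — boundary = 69.00 mm; the cylinder at (15, 15): section is a regular 8-gon, circumradius r=12 (perimeter = 2·8·12.000·sin(180°/8) = 73.48 mm); Subtracting the remaining from the first: starting from that combined region, the r=12 cylinder at (15, 15) partially overlaps it — only the 254.07 mm² overlap (of its 407.29 mm²) is removed, clipping the outline — boundary = 49.22 mm. So its perimeter = 49.22 mm. Layer 47 is larger (61.46 vs 49.22 mm).

layer 47 (z = 11.75 mm)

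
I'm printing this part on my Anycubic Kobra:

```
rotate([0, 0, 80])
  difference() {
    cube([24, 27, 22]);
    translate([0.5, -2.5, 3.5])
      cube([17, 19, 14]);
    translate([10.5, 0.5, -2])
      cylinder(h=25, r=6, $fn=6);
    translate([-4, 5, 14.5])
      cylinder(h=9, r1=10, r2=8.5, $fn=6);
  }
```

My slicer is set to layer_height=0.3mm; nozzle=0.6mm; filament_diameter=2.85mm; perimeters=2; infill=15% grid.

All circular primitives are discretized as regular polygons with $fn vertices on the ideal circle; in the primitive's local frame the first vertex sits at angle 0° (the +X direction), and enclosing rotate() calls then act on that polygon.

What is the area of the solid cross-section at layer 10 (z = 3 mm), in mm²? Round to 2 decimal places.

At z = 3 mm: the cube is present — its section is the full 24×27 rectangle (area 648.00 mm²); the cube at (0.5, -2.5) is absent (z outside [3.5, 17.5]); the cylinder at (10.5, 0.5): section is a regular 6-gon, circumradius r=6 (area = (6/2)·6.000²·sin(360°/6) = 93.53 mm²); the cone at (-4, 5) does not reach this height (z outside [14.5, 23.5]); Subtracting the remaining from the first: starting from the 24×27 cube (648.00 mm²), the r=6 cylinder at (10.5, 0.5) partially overlaps it — only the 52.62 mm² overlap (of its 93.53 mm²) is removed, clipping the outline — area = 595.38 mm²; (rotated 80° about Z; rotation is an isometry so areas/perimeters/island counts are preserved). Overall, the cross-section is a single solid region. Net area = 595.38 mm².

595.38 mm²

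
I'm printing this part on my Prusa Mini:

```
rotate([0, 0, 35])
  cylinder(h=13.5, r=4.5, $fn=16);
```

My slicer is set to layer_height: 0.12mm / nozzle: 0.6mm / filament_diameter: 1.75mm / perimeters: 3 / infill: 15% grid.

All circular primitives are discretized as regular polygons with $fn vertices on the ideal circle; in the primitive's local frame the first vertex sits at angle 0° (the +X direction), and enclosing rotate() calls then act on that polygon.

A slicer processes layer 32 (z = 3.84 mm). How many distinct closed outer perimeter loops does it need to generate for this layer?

1

At z = 3.84 mm: the cylinder: section is a regular 16-gon, circumradius r=4.5; (rotated 35° about Z; rotation is an isometry so areas/perimeters/island counts are preserved). The result has 1 disconnected region.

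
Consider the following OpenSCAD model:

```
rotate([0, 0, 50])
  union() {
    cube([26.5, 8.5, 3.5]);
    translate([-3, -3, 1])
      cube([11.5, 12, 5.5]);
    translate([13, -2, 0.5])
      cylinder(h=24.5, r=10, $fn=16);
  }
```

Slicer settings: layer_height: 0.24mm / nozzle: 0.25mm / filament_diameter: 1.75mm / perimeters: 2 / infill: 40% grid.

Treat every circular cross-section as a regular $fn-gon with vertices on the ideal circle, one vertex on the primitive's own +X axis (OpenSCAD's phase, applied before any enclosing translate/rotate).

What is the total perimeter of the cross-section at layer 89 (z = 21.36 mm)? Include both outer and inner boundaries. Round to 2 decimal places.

At z = 21.36 mm: the cube is not intersected at this z (z outside [0, 3.5]); the cube at (-3, -3) is not intersected at this z (z outside [1, 6.5]); the r=10 cylinder at (13, -2) contributes a regular 16-gon of circumradius 10 (perimeter = 2·16·10.000·sin(180°/16) = 62.43 mm); Taking the union: only the r=10 cylinder at (13, -2) is present, so the union is just that shape — boundary = 62.43 mm; (whole slice rotated 50° about Z — lengths, areas and connectivity unchanged). Overall, the cross-section is a single solid region. Total boundary length (outer) = 62.43 mm.

62.43 mm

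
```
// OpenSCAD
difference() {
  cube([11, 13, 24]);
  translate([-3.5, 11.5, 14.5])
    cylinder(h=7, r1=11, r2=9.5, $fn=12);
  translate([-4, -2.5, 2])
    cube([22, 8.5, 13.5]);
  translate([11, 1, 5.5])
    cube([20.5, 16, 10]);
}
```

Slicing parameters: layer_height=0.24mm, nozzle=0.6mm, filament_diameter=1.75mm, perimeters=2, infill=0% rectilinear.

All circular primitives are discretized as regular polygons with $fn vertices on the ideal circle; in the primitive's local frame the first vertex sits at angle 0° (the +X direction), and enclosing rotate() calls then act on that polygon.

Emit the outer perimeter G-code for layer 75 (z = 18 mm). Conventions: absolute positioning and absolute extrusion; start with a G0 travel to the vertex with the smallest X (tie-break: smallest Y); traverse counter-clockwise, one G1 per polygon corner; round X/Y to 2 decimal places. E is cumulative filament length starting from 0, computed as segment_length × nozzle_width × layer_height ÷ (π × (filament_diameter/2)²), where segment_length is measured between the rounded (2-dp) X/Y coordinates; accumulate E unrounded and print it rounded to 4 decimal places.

At z = 18 mm: the cube (footprint 11×13) is included at this height; the cone at (-3.5, 11.5): at t=0.500 of its height the radius interpolates to r₁+(r₂−r₁)t = 10.250, giving a regular 12-gon of that circumradius; the cube at (-4, -2.5) is absent (z outside [2, 15.5]); the cube at (11, 1) is not intersected at this z (z outside [5.5, 15.5]); Taking the first minus the rest: starting from the 11×13 cube, the cone at (-3.5, 11.5) partially overlaps it — only the 54.39 mm² overlap (of its 315.19 mm²) is removed, clipping the outline — 1 connected region. The outline is a single polygon with 8 vertices. Extrusion per mm of travel: 0.6 × 0.24 / (π × 0.875²) = 0.059868. Accumulating E over each segment gives final E = 2.6756.

G0 X0.00 Y0.00 Z18.00
G1 X11.00 Y0.00 E0.6586
G1 X11.00 Y13.00 E1.4368
G1 X6.35 Y13.00 E1.7152
G1 X6.75 Y11.50 E1.8082
G1 X5.38 Y6.37 E2.1261
G1 X1.63 Y2.62 E2.4436
G1 X0.00 Y2.19 E2.5445
G1 X0.00 Y0.00 E2.6756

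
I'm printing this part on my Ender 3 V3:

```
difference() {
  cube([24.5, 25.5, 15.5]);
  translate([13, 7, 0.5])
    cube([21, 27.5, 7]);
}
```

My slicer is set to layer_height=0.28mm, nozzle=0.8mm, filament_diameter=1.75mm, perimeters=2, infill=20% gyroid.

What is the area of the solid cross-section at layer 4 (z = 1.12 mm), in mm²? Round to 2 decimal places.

412.00 mm²

At z = 1.12 mm: the cube (footprint 24.5×25.5) is included at this height (area 624.75 mm²); the cube at (13, 7) is present — its section is the full 21×27.5 rectangle (area 577.50 mm²); Taking the first minus the rest: starting from the 24.5×25.5 cube (624.75 mm²), the 21×27.5 cube at (13, 7) partially overlaps it — only the 212.75 mm² overlap (of its 577.50 mm²) is removed, clipping the outline — area = 412.00 mm². Overall, the cross-section is a single solid region. Net area = 412.00 mm².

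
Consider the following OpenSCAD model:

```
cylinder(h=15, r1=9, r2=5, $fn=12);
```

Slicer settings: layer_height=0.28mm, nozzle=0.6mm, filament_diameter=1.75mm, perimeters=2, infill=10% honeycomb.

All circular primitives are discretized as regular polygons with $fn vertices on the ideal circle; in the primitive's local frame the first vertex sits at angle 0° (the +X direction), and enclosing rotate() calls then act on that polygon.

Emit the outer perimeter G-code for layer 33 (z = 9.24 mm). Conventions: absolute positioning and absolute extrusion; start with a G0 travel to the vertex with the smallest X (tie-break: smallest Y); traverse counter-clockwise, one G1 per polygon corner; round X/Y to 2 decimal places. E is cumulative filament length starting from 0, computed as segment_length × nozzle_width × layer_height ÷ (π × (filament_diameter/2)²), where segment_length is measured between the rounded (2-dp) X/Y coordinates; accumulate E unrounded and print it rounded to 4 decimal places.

At z = 9.24 mm: the cone (r1=9→r2=5) has section circumradius 6.536 here — a regular 12-gon. The outline is a single polygon with 12 vertices. Extrusion per mm of travel: 0.6 × 0.28 / (π × 0.875²) = 0.069846. Accumulating E over each segment gives final E = 2.8365.

G0 X-6.54 Y0.00 Z9.24
G1 X-5.66 Y-3.27 E0.2365
G1 X-3.27 Y-5.66 E0.4726
G1 X0.00 Y-6.54 E0.7091
G1 X3.27 Y-5.66 E0.9456
G1 X5.66 Y-3.27 E1.1817
G1 X6.54 Y0.00 E1.4182
G1 X5.66 Y3.27 E1.6548
G1 X3.27 Y5.66 E1.8909
G1 X0.00 Y6.54 E2.1274
G1 X-3.27 Y5.66 E2.3639
G1 X-5.66 Y3.27 E2.6000
G1 X-6.54 Y0.00 E2.8365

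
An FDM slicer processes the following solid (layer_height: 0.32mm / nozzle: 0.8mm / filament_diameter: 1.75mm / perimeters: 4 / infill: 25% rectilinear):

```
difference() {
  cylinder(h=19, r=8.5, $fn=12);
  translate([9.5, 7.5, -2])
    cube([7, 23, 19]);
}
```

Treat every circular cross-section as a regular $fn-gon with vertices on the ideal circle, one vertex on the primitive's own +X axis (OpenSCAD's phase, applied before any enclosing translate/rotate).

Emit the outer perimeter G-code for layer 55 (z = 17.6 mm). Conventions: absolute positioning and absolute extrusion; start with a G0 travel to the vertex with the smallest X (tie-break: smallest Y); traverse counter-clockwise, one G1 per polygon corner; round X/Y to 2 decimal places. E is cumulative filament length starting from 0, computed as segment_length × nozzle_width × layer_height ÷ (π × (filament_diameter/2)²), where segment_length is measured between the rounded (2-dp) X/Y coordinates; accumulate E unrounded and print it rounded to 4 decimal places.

G0 X-8.50 Y0.00 Z17.60
G1 X-7.36 Y-4.25 E0.4683
G1 X-4.25 Y-7.36 E0.9364
G1 X0.00 Y-8.50 E1.4048
G1 X4.25 Y-7.36 E1.8731
G1 X7.36 Y-4.25 E2.3412
G1 X8.50 Y0.00 E2.8095
G1 X7.36 Y4.25 E3.2779
G1 X4.25 Y7.36 E3.7460
G1 X0.00 Y8.50 E4.2143
G1 X-4.25 Y7.36 E4.6826
G1 X-7.36 Y4.25 E5.1507
G1 X-8.50 Y0.00 E5.6191

At z = 17.6 mm: the cylinder: section is a regular 12-gon, circumradius r=8.5; the cube at (9.5, 7.5) does not reach this height (z outside [-2, 17]); Taking the first minus the rest: none of the subtracted shapes is present at this height, so the r=8.5 cylinder is unchanged — 1 connected region. The outline is a single polygon with 12 vertices. Extrusion per mm of travel: 0.8 × 0.32 / (π × 0.875²) = 0.106432. Accumulating E over each segment gives final E = 5.6191.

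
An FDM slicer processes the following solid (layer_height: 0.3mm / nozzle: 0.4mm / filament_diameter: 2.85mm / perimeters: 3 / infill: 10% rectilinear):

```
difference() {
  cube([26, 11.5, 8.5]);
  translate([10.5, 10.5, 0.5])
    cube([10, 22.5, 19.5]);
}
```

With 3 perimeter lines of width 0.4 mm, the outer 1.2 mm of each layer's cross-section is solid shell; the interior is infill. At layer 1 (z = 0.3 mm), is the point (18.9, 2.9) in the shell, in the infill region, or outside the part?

At z = 0.3 mm: the cube (footprint 26×11.5) is included at this height; the cube at (10.5, 10.5) does not reach this height (z outside [0.5, 20]); After the difference (first − rest): none of the subtracted shapes is present at this height, so the 26×11.5 cube is unchanged — 1 connected region. Overall, the cross-section is a single solid region. The nearest boundary edge runs (0.00, 0.00)→(26.00, 0.00); distance from the point to it = 2.90 mm. The point is inside the cross-section and 2.90 mm from the nearest boundary — more than the 1.2 mm shell width (3 × 0.4), so it's in the infill interior.

infill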